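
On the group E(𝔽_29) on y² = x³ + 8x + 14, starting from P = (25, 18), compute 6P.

Repeated addition: build up to 6P.
2P: tangent at (25, 18): λ = (3·25² + 8)/(2·18) ≡ 27/7. 7⁻¹ ≡ 25 (mod 29), so λ ≡ 27·25 ≡ 8.
  x = λ² - 25 - 25 = 64 - 50 ≡ 14; y = λ·(25 - 14) - 18 ≡ 12. → (14, 12)
3P: (14, 12) + (25, 18). λ = (18 - 12)/(25 - 14) ≡ 6/11 mod 29. 11⁻¹ ≡ 8 (mod 29) since 11·8 = 88 ≡ 1, so λ ≡ 19.
  x = λ² - 14 - 25 = 361 - 39 ≡ 3; y = λ·(14 - 3) - 12 ≡ 23. → (3, 23)
4P: (3, 23) + (25, 18). λ = (18 - 23)/(25 - 3) ≡ 24/22 mod 29. 22⁻¹ ≡ 4 (mod 29), so λ ≡ 9.
  x = λ² - 3 - 25 = 81 - 28 ≡ 24; y = λ·(3 - 24) - 23 ≡ 20. → (24, 20)
5P: (24, 20) + (25, 18). λ = (18 - 20)/(25 - 24) ≡ 27/1 mod 29. 1⁻¹ ≡ 1 (mod 29), so λ ≡ 27.
  x = λ² - 24 - 25 = 729 - 49 ≡ 13; y = λ·(24 - 13) - 20 ≡ 16. → (13, 16)
6P: (13, 16) + (25, 18). λ = (18 - 16)/(25 - 13) ≡ 2/12 mod 29. 12⁻¹ ≡ 17 (mod 29) since 12·17 = 204 ≡ 1, so λ ≡ 5.
  x = λ² - 13 - 25 = 25 - 38 ≡ 16; y = λ·(13 - 16) - 16 ≡ 27. → (16, 27)

(16, 27)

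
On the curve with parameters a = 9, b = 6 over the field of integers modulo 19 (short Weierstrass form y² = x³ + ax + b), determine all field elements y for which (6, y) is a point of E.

none

x³ + 9x + 6 = 276 ≡ 10 (mod 19).
10 is a non-residue mod 19; no y exists.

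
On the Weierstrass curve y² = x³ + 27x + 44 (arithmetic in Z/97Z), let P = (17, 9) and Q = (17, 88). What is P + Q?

O

The two points share x = 17 and their y-coordinates satisfy 9 + 88 ≡ 0 (mod 97), so they are inverses. Their sum is O.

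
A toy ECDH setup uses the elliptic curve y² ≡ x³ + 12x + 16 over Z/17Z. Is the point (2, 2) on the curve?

y² = 2² ≡ 4; x³ + 12x + 16 = 48 ≡ 14 (mod 17). 4 ≠ 14.

no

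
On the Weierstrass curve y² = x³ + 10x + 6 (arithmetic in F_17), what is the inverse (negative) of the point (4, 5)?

(4, 12)

-(4, 5) = (4, -5 mod 17) = (4, 12).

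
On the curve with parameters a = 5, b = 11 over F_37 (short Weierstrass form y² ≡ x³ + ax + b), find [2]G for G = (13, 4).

(0, 14)

tangent at (13, 4): λ = (3·13² + 5)/(2·4) ≡ 31/8. 8⁻¹ ≡ 14 (mod 37), so λ ≡ 31·14 ≡ 27.
  x = λ² - 13 - 13 = 729 - 26 ≡ 0; y = λ·(13 - 0) - 4 ≡ 14. → (0, 14)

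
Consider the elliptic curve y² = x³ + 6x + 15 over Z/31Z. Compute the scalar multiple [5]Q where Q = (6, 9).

Double-and-add on 5 = (101)₂. Start with Q = (6, 9) for the leading 1-bit.
double: tangent at (6, 9): λ = (3·6² + 6)/(2·9) ≡ 21/18. 18⁻¹ ≡ 19 (mod 31) since 18·19 = 342 ≡ 1, so λ ≡ 21·19 ≡ 27.
  x = λ² - 6 - 6 = 729 - 12 ≡ 4; y = λ·(6 - 4) - 9 ≡ 14. → (4, 14)
double: tangent at (4, 14): λ = (3·4² + 6)/(2·14) ≡ 23/28. 28⁻¹ ≡ 10 (mod 31), so λ ≡ 23·10 ≡ 13.
  x = λ² - 4 - 4 = 169 - 8 ≡ 6; y = λ·(4 - 6) - 14 ≡ 22. → (6, 22)
add Q: (6, 22) + (6, 9): same x and y₁ ≡ -y₂, so the sum is ∞.

O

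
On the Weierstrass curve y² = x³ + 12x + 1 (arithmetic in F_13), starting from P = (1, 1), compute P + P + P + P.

(3, 8)

Double-and-add on 4 = (100)₂. Start with P = (1, 1) for the leading 1-bit.
double: tangent at (1, 1): λ = (3·1² + 12)/(2·1) ≡ 2/2. 2⁻¹ ≡ 7 (mod 13) since 2·7 = 14 ≡ 1, so λ ≡ 2·7 ≡ 1.
  x = λ² - 1 - 1 = 1 - 2 ≡ 12; y = λ·(1 - 12) - 1 ≡ 1. → (12, 1)
double: tangent at (12, 1): λ = (3·12² + 12)/(2·1) ≡ 2/2. 2⁻¹ ≡ 7 (mod 13) since 2·7 = 14 ≡ 1, so λ ≡ 2·7 ≡ 1.
  x = λ² - 12 - 12 = 1 - 24 ≡ 3; y = λ·(12 - 3) - 1 ≡ 8. → (3, 8)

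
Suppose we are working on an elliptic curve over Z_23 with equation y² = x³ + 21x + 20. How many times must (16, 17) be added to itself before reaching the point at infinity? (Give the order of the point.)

6

2P: tangent at (16, 17): λ = (3·16² + 21)/(2·17) ≡ 7/11. 11⁻¹ ≡ 21 (mod 23) since 11·21 = 231 ≡ 1, so λ ≡ 7·21 ≡ 9.
  x = λ² - 16 - 16 = 81 - 32 ≡ 3; y = λ·(16 - 3) - 17 ≡ 8. → (3, 8)
3P: (3, 8) + (16, 17). λ = (17 - 8)/(16 - 3) ≡ 9/13 mod 23. 13⁻¹ ≡ 16 (mod 23), so λ ≡ 6.
  x = λ² - 3 - 16 = 36 - 19 ≡ 17; y = λ·(3 - 17) - 8 ≡ 0. → (17, 0)
4P: (17, 0) + (16, 17). λ = (17 - 0)/(16 - 17) ≡ 17/22 mod 23. 22⁻¹ ≡ 22 (mod 23), so λ ≡ 6.
  x = λ² - 17 - 16 = 36 - 33 ≡ 3; y = λ·(17 - 3) - 0 ≡ 15. → (3, 15)
5P: (3, 15) + (16, 17). λ = (17 - 15)/(16 - 3) ≡ 2/13 mod 23. 13⁻¹ ≡ 16 (mod 23) since 13·16 = 208 ≡ 1, so λ ≡ 9.
  x = λ² - 3 - 16 = 81 - 19 ≡ 16; y = λ·(3 - 16) - 15 ≡ 6. → (16, 6)
6P: (16, 6) + (16, 17): same x and y₁ ≡ -y₂, so the sum is the point at infinity.
6P = the point at infinity, so the order is 6.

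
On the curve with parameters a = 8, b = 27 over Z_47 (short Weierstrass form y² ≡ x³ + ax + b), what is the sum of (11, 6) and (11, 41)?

O

The two points share x = 11 and their y-coordinates satisfy 6 + 41 ≡ 0 (mod 47), so they are inverses. Their sum is the point at infinity.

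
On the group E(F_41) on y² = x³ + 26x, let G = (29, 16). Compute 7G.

(17, 36)

Repeated addition: build up to 7G.
2G: tangent at (29, 16): λ = (3·29² + 26)/(2·16) ≡ 7/32. 32⁻¹ ≡ 9 (mod 41), so λ ≡ 7·9 ≡ 22.
  x = λ² - 29 - 29 = 484 - 58 ≡ 16; y = λ·(29 - 16) - 16 ≡ 24. → (16, 24)
3G: (16, 24) + (29, 16). λ = (16 - 24)/(29 - 16) ≡ 33/13 mod 41. 13⁻¹ ≡ 19 (mod 41), so λ ≡ 12.
  x = λ² - 16 - 29 = 144 - 45 ≡ 17; y = λ·(16 - 17) - 24 ≡ 5. → (17, 5)
4G: (17, 5) + (29, 16). λ = (16 - 5)/(29 - 17) ≡ 11/12 mod 41. 12⁻¹ ≡ 24 (mod 41), so λ ≡ 18.
  x = λ² - 17 - 29 = 324 - 46 ≡ 32; y = λ·(17 - 32) - 5 ≡ 12. → (32, 12)
5G: (32, 12) + (29, 16). λ = (16 - 12)/(29 - 32) ≡ 4/38 mod 41. 38⁻¹ ≡ 27 (mod 41) since 38·27 = 1026 ≡ 1, so λ ≡ 26.
  x = λ² - 32 - 29 = 676 - 61 ≡ 0; y = λ·(32 - 0) - 12 ≡ 0. → (0, 0)
6G: (0, 0) + (29, 16). λ = (16 - 0)/(29 - 0) ≡ 16/29 mod 41. 29⁻¹ ≡ 17 (mod 41), so λ ≡ 26.
  x = λ² - 0 - 29 = 676 - 29 ≡ 32; y = λ·(0 - 32) - 0 ≡ 29. → (32, 29)
7G: (32, 29) + (29, 16). λ = (16 - 29)/(29 - 32) ≡ 28/38 mod 41. 38⁻¹ ≡ 27 (mod 41), so λ ≡ 18.
  x = λ² - 32 - 29 = 324 - 61 ≡ 17; y = λ·(32 - 17) - 29 ≡ 36. → (17, 36)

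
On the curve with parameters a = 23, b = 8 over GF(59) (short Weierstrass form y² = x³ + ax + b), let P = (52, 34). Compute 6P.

(44, 51)

Repeated addition: build up to 6P.
2P: tangent at (52, 34): λ = (3·52² + 23)/(2·34) ≡ 52/9. 9⁻¹ ≡ 46 (mod 59) since 9·46 = 414 ≡ 1, so λ ≡ 52·46 ≡ 32.
  x = λ² - 52 - 52 = 1024 - 104 ≡ 35; y = λ·(52 - 35) - 34 ≡ 38. → (35, 38)
3P: (35, 38) + (52, 34). λ = (34 - 38)/(52 - 35) ≡ 55/17 mod 59. 17⁻¹ ≡ 7 (mod 59), so λ ≡ 31.
  x = λ² - 35 - 52 = 961 - 87 ≡ 48; y = λ·(35 - 48) - 38 ≡ 31. → (48, 31)
4P: (48, 31) + (52, 34). λ = (34 - 31)/(52 - 48) ≡ 3/4 mod 59. 4⁻¹ ≡ 15 (mod 59), so λ ≡ 45.
  x = λ² - 48 - 52 = 2025 - 100 ≡ 37; y = λ·(48 - 37) - 31 ≡ 51. → (37, 51)
5P: (37, 51) + (52, 34). λ = (34 - 51)/(52 - 37) ≡ 42/15 mod 59. 15⁻¹ ≡ 4 (mod 59), so λ ≡ 50.
  x = λ² - 37 - 52 = 2500 - 89 ≡ 51; y = λ·(37 - 51) - 51 ≡ 16. → (51, 16)
6P: (51, 16) + (52, 34). λ = (34 - 16)/(52 - 51) ≡ 18/1 mod 59. 1⁻¹ ≡ 1 (mod 59), so λ ≡ 18.
  x = λ² - 51 - 52 = 324 - 103 ≡ 44; y = λ·(51 - 44) - 16 ≡ 51. → (44, 51)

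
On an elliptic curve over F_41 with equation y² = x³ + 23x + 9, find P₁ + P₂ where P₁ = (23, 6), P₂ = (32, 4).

(23, 6) + (32, 4). λ = (4 - 6)/(32 - 23) ≡ 39/9 mod 41. 9⁻¹ ≡ 32 (mod 41), so λ ≡ 18.
  x = λ² - 23 - 32 = 324 - 55 ≡ 23; y = λ·(23 - 23) - 6 ≡ 35. → (23, 35)

(23, 35)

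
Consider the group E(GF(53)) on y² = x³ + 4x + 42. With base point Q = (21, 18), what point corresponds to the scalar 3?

Repeated addition: build up to 3Q.
2Q: tangent at (21, 18): λ = (3·21² + 4)/(2·18) ≡ 2/36. 36⁻¹ ≡ 28 (mod 53), so λ ≡ 2·28 ≡ 3.
  x = λ² - 21 - 21 = 9 - 42 ≡ 20; y = λ·(21 - 20) - 18 ≡ 38. → (20, 38)
3Q: (20, 38) + (21, 18). λ = (18 - 38)/(21 - 20) ≡ 33/1 mod 53. 1⁻¹ ≡ 1 (mod 53) since 1·1 = 1 ≡ 1, so λ ≡ 33.
  x = λ² - 20 - 21 = 1089 - 41 ≡ 41; y = λ·(20 - 41) - 38 ≡ 11. → (41, 11)

(41, 11)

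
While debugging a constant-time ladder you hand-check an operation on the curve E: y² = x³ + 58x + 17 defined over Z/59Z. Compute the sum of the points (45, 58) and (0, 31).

(45, 58) + (0, 31). λ = (31 - 58)/(0 - 45) ≡ 32/14 mod 59. 14⁻¹ ≡ 38 (mod 59), so λ ≡ 36.
  x = λ² - 45 - 0 = 1296 - 45 ≡ 12; y = λ·(45 - 12) - 58 ≡ 9. → (12, 9)

(12, 9)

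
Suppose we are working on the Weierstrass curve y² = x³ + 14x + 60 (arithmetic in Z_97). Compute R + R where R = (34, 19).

(64, 91)

tangent at (34, 19): λ = (3·34² + 14)/(2·19) ≡ 87/38. 38⁻¹ ≡ 23 (mod 97) since 38·23 = 874 ≡ 1, so λ ≡ 87·23 ≡ 61.
  x = λ² - 34 - 34 = 3721 - 68 ≡ 64; y = λ·(34 - 64) - 19 ≡ 91. → (64, 91)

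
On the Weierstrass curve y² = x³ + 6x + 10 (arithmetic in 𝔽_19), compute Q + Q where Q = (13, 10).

(12, 9)

tangent at (13, 10): λ = (3·13² + 6)/(2·10) ≡ 0/1. 1⁻¹ ≡ 1 (mod 19), so λ ≡ 0·1 ≡ 0.
  x = λ² - 13 - 13 = 0 - 26 ≡ 12; y = λ·(13 - 12) - 10 ≡ 9. → (12, 9)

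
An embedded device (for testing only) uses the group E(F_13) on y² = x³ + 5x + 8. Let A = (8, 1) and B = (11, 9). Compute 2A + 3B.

First 2A:
Repeated addition: build up to 2A.
2A: tangent at (8, 1): λ = (3·8² + 5)/(2·1) ≡ 2/2. 2⁻¹ ≡ 7 (mod 13) since 2·7 = 14 ≡ 1, so λ ≡ 2·7 ≡ 1.
  x = λ² - 8 - 8 = 1 - 16 ≡ 11; y = λ·(8 - 11) - 1 ≡ 9. → (11, 9)
2A = (11, 9).
Next 3B:
Repeated addition: build up to 3B.
2B: tangent at (11, 9): λ = (3·11² + 5)/(2·9) ≡ 4/5. 5⁻¹ ≡ 8 (mod 13), so λ ≡ 4·8 ≡ 6.
  x = λ² - 11 - 11 = 36 - 22 ≡ 1; y = λ·(11 - 1) - 9 ≡ 12. → (1, 12)
3B: (1, 12) + (11, 9). λ = (9 - 12)/(11 - 1) ≡ 10/10 mod 13. 10⁻¹ ≡ 4 (mod 13), so λ ≡ 1.
  x = λ² - 1 - 11 = 1 - 12 ≡ 2; y = λ·(1 - 2) - 12 ≡ 0. → (2, 0)
3B = (2, 0).
Finally 2A + 3B:
(11, 9) + (2, 0). λ = (0 - 9)/(2 - 11) ≡ 4/4 mod 13. 4⁻¹ ≡ 10 (mod 13) since 4·10 = 40 ≡ 1, so λ ≡ 1.
  x = λ² - 11 - 2 = 1 - 13 ≡ 1; y = λ·(11 - 1) - 9 ≡ 1. → (1, 1)

(1, 1)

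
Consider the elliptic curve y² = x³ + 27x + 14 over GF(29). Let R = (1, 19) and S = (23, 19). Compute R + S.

(5, 10)

(1, 19) + (23, 19). λ = (19 - 19)/(23 - 1) ≡ 0/22 mod 29. 22⁻¹ ≡ 4 (mod 29), so λ ≡ 0.
  x = λ² - 1 - 23 = 0 - 24 ≡ 5; y = λ·(1 - 5) - 19 ≡ 10. → (5, 10)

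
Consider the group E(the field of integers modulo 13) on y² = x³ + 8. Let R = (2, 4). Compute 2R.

(8, 0)

tangent at (2, 4): λ = (3·2² + 0)/(2·4) ≡ 12/8. 8⁻¹ ≡ 5 (mod 13), so λ ≡ 12·5 ≡ 8.
  x = λ² - 2 - 2 = 64 - 4 ≡ 8; y = λ·(2 - 8) - 4 ≡ 0. → (8, 0)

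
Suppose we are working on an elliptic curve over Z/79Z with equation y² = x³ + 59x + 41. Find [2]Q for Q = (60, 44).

tangent at (60, 44): λ = (3·60² + 59)/(2·44) ≡ 36/9. 9⁻¹ ≡ 44 (mod 79), so λ ≡ 36·44 ≡ 4.
  x = λ² - 60 - 60 = 16 - 120 ≡ 54; y = λ·(60 - 54) - 44 ≡ 59. → (54, 59)

(54, 59)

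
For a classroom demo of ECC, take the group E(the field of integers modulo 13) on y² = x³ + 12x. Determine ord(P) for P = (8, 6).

4

2P: tangent at (8, 6): λ = (3·8² + 12)/(2·6) ≡ 9/12. 12⁻¹ ≡ 12 (mod 13) since 12·12 = 144 ≡ 1, so λ ≡ 9·12 ≡ 4.
  x = λ² - 8 - 8 = 16 - 16 ≡ 0; y = λ·(8 - 0) - 6 ≡ 0. → (0, 0)
3P: (0, 0) + (8, 6). λ = (6 - 0)/(8 - 0) ≡ 6/8 mod 13. 8⁻¹ ≡ 5 (mod 13), so λ ≡ 4.
  x = λ² - 0 - 8 = 16 - 8 ≡ 8; y = λ·(0 - 8) - 0 ≡ 7. → (8, 7)
4P: (8, 7) + (8, 6): same x and y₁ ≡ -y₂, so the sum is O.
4P = O, so the order is 4.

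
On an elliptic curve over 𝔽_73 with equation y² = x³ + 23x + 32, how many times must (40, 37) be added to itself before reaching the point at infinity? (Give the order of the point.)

2P: tangent at (40, 37): λ = (3·40² + 23)/(2·37) ≡ 5/1. 1⁻¹ ≡ 1 (mod 73) since 1·1 = 1 ≡ 1, so λ ≡ 5·1 ≡ 5.
  x = λ² - 40 - 40 = 25 - 80 ≡ 18; y = λ·(40 - 18) - 37 ≡ 0. → (18, 0)
3P: (18, 0) + (40, 37). λ = (37 - 0)/(40 - 18) ≡ 37/22 mod 73. 22⁻¹ ≡ 10 (mod 73), so λ ≡ 5.
  x = λ² - 18 - 40 = 25 - 58 ≡ 40; y = λ·(18 - 40) - 0 ≡ 36. → (40, 36)
4P: (40, 36) + (40, 37): same x and y₁ ≡ -y₂, so the sum is the point at infinity.
4P = the point at infinity, so the order is 4.

4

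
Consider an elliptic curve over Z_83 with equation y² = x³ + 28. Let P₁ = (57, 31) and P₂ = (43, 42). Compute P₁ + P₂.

(57, 31) + (43, 42). λ = (42 - 31)/(43 - 57) ≡ 11/69 mod 83. 69⁻¹ ≡ 77 (mod 83) since 69·77 = 5313 ≡ 1, so λ ≡ 17.
  x = λ² - 57 - 43 = 289 - 100 ≡ 23; y = λ·(57 - 23) - 31 ≡ 49. → (23, 49)

(23, 49)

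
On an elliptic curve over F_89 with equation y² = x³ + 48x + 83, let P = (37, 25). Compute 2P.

(24, 14)

tangent at (37, 25): λ = (3·37² + 48)/(2·25) ≡ 61/50. 50⁻¹ ≡ 73 (mod 89) since 50·73 = 3650 ≡ 1, so λ ≡ 61·73 ≡ 3.
  x = λ² - 37 - 37 = 9 - 74 ≡ 24; y = λ·(37 - 24) - 25 ≡ 14. → (24, 14)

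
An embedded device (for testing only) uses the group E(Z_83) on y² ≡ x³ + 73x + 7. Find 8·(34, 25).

Write Q = (34, 25).
Double-and-add on 8 = (1000)₂. Start with Q = (34, 25) for the leading 1-bit.
double: tangent at (34, 25): λ = (3·34² + 73)/(2·25) ≡ 55/50. 50⁻¹ ≡ 5 (mod 83) since 50·5 = 250 ≡ 1, so λ ≡ 55·5 ≡ 26.
  x = λ² - 34 - 34 = 676 - 68 ≡ 27; y = λ·(34 - 27) - 25 ≡ 74. → (27, 74)
double: tangent at (27, 74): λ = (3·27² + 73)/(2·74) ≡ 19/65. 65⁻¹ ≡ 23 (mod 83) since 65·23 = 1495 ≡ 1, so λ ≡ 19·23 ≡ 22.
  x = λ² - 27 - 27 = 484 - 54 ≡ 15; y = λ·(27 - 15) - 74 ≡ 24. → (15, 24)
double: tangent at (15, 24): λ = (3·15² + 73)/(2·24) ≡ 1/48. 48⁻¹ ≡ 64 (mod 83), so λ ≡ 1·64 ≡ 64.
  x = λ² - 15 - 15 = 4096 - 30 ≡ 82; y = λ·(15 - 82) - 24 ≡ 4. → (82, 4)

(82, 4)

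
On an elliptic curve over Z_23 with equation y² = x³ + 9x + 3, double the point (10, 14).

tangent at (10, 14): λ = (3·10² + 9)/(2·14) ≡ 10/5. 5⁻¹ ≡ 14 (mod 23), so λ ≡ 10·14 ≡ 2.
  x = λ² - 10 - 10 = 4 - 20 ≡ 7; y = λ·(10 - 7) - 14 ≡ 15. → (7, 15)

(7, 15)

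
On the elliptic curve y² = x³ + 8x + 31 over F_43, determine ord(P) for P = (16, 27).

2P: tangent at (16, 27): λ = (3·16² + 8)/(2·27) ≡ 2/11. 11⁻¹ ≡ 4 (mod 43), so λ ≡ 2·4 ≡ 8.
  x = λ² - 16 - 16 = 64 - 32 ≡ 32; y = λ·(16 - 32) - 27 ≡ 17. → (32, 17)
3P: (32, 17) + (16, 27). λ = (27 - 17)/(16 - 32) ≡ 10/27 mod 43. 27⁻¹ ≡ 8 (mod 43), so λ ≡ 37.
  x = λ² - 32 - 16 = 1369 - 48 ≡ 31; y = λ·(32 - 31) - 17 ≡ 20. → (31, 20)
4P: (31, 20) + (16, 27). λ = (27 - 20)/(16 - 31) ≡ 7/28 mod 43. 28⁻¹ ≡ 20 (mod 43), so λ ≡ 11.
  x = λ² - 31 - 16 = 121 - 47 ≡ 31; y = λ·(31 - 31) - 20 ≡ 23. → (31, 23)
5P: (31, 23) + (16, 27). λ = (27 - 23)/(16 - 31) ≡ 4/28 mod 43. 28⁻¹ ≡ 20 (mod 43), so λ ≡ 37.
  x = λ² - 31 - 16 = 1369 - 47 ≡ 32; y = λ·(31 - 32) - 23 ≡ 26. → (32, 26)
6P: (32, 26) + (16, 27). λ = (27 - 26)/(16 - 32) ≡ 1/27 mod 43. 27⁻¹ ≡ 8 (mod 43), so λ ≡ 8.
  x = λ² - 32 - 16 = 64 - 48 ≡ 16; y = λ·(32 - 16) - 26 ≡ 16. → (16, 16)
7P: (16, 16) + (16, 27): same x and y₁ ≡ -y₂, so the sum is 𝒪.
7P = 𝒪, so the order is 7.

7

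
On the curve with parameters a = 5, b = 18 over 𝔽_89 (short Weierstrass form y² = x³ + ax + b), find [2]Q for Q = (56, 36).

(82, 68)

tangent at (56, 36): λ = (3·56² + 5)/(2·36) ≡ 68/72. 72⁻¹ ≡ 68 (mod 89) since 72·68 = 4896 ≡ 1, so λ ≡ 68·68 ≡ 85.
  x = λ² - 56 - 56 = 7225 - 112 ≡ 82; y = λ·(56 - 82) - 36 ≡ 68. → (82, 68)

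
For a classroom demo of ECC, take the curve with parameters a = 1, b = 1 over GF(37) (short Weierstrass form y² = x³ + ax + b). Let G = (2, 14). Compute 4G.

(35, 18)

Repeated addition: build up to 4G.
2G: tangent at (2, 14): λ = (3·2² + 1)/(2·14) ≡ 13/28. 28⁻¹ ≡ 4 (mod 37) since 28·4 = 112 ≡ 1, so λ ≡ 13·4 ≡ 15.
  x = λ² - 2 - 2 = 225 - 4 ≡ 36; y = λ·(2 - 36) - 14 ≡ 31. → (36, 31)
3G: (36, 31) + (2, 14). λ = (14 - 31)/(2 - 36) ≡ 20/3 mod 37. 3⁻¹ ≡ 25 (mod 37), so λ ≡ 19.
  x = λ² - 36 - 2 = 361 - 38 ≡ 27; y = λ·(36 - 27) - 31 ≡ 29. → (27, 29)
4G: (27, 29) + (2, 14). λ = (14 - 29)/(2 - 27) ≡ 22/12 mod 37. 12⁻¹ ≡ 34 (mod 37), so λ ≡ 8.
  x = λ² - 27 - 2 = 64 - 29 ≡ 35; y = λ·(27 - 35) - 29 ≡ 18. → (35, 18)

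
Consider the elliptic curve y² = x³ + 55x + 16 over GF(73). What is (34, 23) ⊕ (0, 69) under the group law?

(33, 10)

(34, 23) + (0, 69). λ = (69 - 23)/(0 - 34) ≡ 46/39 mod 73. 39⁻¹ ≡ 15 (mod 73) since 39·15 = 585 ≡ 1, so λ ≡ 33.
  x = λ² - 34 - 0 = 1089 - 34 ≡ 33; y = λ·(34 - 33) - 23 ≡ 10. → (33, 10)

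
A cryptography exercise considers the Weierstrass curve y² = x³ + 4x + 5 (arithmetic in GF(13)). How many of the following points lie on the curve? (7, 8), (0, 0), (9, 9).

2

(7, 8): 8² ≡ 12, rhs ≡ 12 → on.
(0, 0): 0² ≡ 0, rhs ≡ 5 → off.
(9, 9): 9² ≡ 3, rhs ≡ 3 → on.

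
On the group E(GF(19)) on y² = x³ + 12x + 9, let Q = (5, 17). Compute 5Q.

Double-and-add on 5 = (101)₂. Start with Q = (5, 17) for the leading 1-bit.
double: tangent at (5, 17): λ = (3·5² + 12)/(2·17) ≡ 11/15. 15⁻¹ ≡ 14 (mod 19), so λ ≡ 11·14 ≡ 2.
  x = λ² - 5 - 5 = 4 - 10 ≡ 13; y = λ·(5 - 13) - 17 ≡ 5. → (13, 5)
double: tangent at (13, 5): λ = (3·13² + 12)/(2·5) ≡ 6/10. 10⁻¹ ≡ 2 (mod 19), so λ ≡ 6·2 ≡ 12.
  x = λ² - 13 - 13 = 144 - 26 ≡ 4; y = λ·(13 - 4) - 5 ≡ 8. → (4, 8)
add Q: (4, 8) + (5, 17). λ = (17 - 8)/(5 - 4) ≡ 9/1 mod 19. 1⁻¹ ≡ 1 (mod 19) since 1·1 = 1 ≡ 1, so λ ≡ 9.
  x = λ² - 4 - 5 = 81 - 9 ≡ 15; y = λ·(4 - 15) - 8 ≡ 7. → (15, 7)

(15, 7)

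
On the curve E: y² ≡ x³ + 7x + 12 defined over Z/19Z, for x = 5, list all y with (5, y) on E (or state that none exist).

1, 18

x³ + 7x + 12 = 172 ≡ 1 (mod 19).
Square roots of 1 mod 19: 1 and 18 (since 1² = 1 ≡ 1).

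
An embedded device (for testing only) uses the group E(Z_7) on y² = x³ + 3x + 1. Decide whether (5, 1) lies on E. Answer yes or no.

y² = 1² ≡ 1; x³ + 3x + 1 = 141 ≡ 1 (mod 7). 1 = 1.

yes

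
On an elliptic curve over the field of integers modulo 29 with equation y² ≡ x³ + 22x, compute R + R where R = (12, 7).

(28, 21)

tangent at (12, 7): λ = (3·12² + 22)/(2·7) ≡ 19/14. 14⁻¹ ≡ 27 (mod 29), so λ ≡ 19·27 ≡ 20.
  x = λ² - 12 - 12 = 400 - 24 ≡ 28; y = λ·(12 - 28) - 7 ≡ 21. → (28, 21)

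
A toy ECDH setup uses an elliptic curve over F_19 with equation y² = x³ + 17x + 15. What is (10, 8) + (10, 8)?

(3, 6)

tangent at (10, 8): λ = (3·10² + 17)/(2·8) ≡ 13/16. 16⁻¹ ≡ 6 (mod 19), so λ ≡ 13·6 ≡ 2.
  x = λ² - 10 - 10 = 4 - 20 ≡ 3; y = λ·(10 - 3) - 8 ≡ 6. → (3, 6)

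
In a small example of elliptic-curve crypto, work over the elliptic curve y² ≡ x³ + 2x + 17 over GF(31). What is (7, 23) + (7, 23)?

tangent at (7, 23): λ = (3·7² + 2)/(2·23) ≡ 25/15. 15⁻¹ ≡ 29 (mod 31), so λ ≡ 25·29 ≡ 12.
  x = λ² - 7 - 7 = 144 - 14 ≡ 6; y = λ·(7 - 6) - 23 ≡ 20. → (6, 20)

(6, 20)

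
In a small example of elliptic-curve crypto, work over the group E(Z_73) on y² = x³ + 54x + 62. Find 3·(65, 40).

(70, 47)

Write P = (65, 40).
Repeated addition: build up to 3P.
2P: tangent at (65, 40): λ = (3·65² + 54)/(2·40) ≡ 27/7. 7⁻¹ ≡ 21 (mod 73) since 7·21 = 147 ≡ 1, so λ ≡ 27·21 ≡ 56.
  x = λ² - 65 - 65 = 3136 - 130 ≡ 13; y = λ·(65 - 13) - 40 ≡ 25. → (13, 25)
3P: (13, 25) + (65, 40). λ = (40 - 25)/(65 - 13) ≡ 15/52 mod 73. 52⁻¹ ≡ 66 (mod 73) since 52·66 = 3432 ≡ 1, so λ ≡ 41.
  x = λ² - 13 - 65 = 1681 - 78 ≡ 70; y = λ·(13 - 70) - 25 ≡ 47. → (70, 47)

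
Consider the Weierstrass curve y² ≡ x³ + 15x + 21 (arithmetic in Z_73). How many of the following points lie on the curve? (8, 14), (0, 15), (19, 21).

0

(8, 14): 14² ≡ 50, rhs ≡ 69 → off.
(0, 15): 15² ≡ 6, rhs ≡ 21 → off.
(19, 21): 21² ≡ 3, rhs ≡ 11 → off.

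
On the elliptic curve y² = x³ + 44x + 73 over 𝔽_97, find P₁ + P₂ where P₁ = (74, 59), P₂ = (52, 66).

(74, 59) + (52, 66). λ = (66 - 59)/(52 - 74) ≡ 7/75 mod 97. 75⁻¹ ≡ 22 (mod 97), so λ ≡ 57.
  x = λ² - 74 - 52 = 3249 - 126 ≡ 19; y = λ·(74 - 19) - 59 ≡ 69. → (19, 69)

(19, 69)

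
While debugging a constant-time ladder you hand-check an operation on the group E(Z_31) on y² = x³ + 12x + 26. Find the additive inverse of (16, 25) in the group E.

(16, 6)

-(16, 25) = (16, -25 mod 31) = (16, 6).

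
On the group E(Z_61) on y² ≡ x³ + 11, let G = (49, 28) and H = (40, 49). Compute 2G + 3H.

First 2G:
Repeated addition: build up to 2G.
2G: tangent at (49, 28): λ = (3·49² + 0)/(2·28) ≡ 5/56. 56⁻¹ ≡ 12 (mod 61), so λ ≡ 5·12 ≡ 60.
  x = λ² - 49 - 49 = 3600 - 98 ≡ 25; y = λ·(49 - 25) - 28 ≡ 9. → (25, 9)
2G = (25, 9).
Next 3H:
Repeated addition: build up to 3H.
2H: tangent at (40, 49): λ = (3·40² + 0)/(2·49) ≡ 42/37. 37⁻¹ ≡ 33 (mod 61), so λ ≡ 42·33 ≡ 44.
  x = λ² - 40 - 40 = 1936 - 80 ≡ 26; y = λ·(40 - 26) - 49 ≡ 18. → (26, 18)
3H: (26, 18) + (40, 49). λ = (49 - 18)/(40 - 26) ≡ 31/14 mod 61. 14⁻¹ ≡ 48 (mod 61) since 14·48 = 672 ≡ 1, so λ ≡ 24.
  x = λ² - 26 - 40 = 576 - 66 ≡ 22; y = λ·(26 - 22) - 18 ≡ 17. → (22, 17)
3H = (22, 17).
Finally 2G + 3H:
(25, 9) + (22, 17). λ = (17 - 9)/(22 - 25) ≡ 8/58 mod 61. 58⁻¹ ≡ 20 (mod 61), so λ ≡ 38.
  x = λ² - 25 - 22 = 1444 - 47 ≡ 55; y = λ·(25 - 55) - 9 ≡ 10. → (55, 10)

(55, 10)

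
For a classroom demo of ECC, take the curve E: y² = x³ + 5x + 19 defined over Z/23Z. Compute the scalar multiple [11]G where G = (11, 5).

(16, 20)

Double-and-add on 11 = (1011)₂. Start with G = (11, 5) for the leading 1-bit.
double: tangent at (11, 5): λ = (3·11² + 5)/(2·5) ≡ 0/10. 10⁻¹ ≡ 7 (mod 23), so λ ≡ 0·7 ≡ 0.
  x = λ² - 11 - 11 = 0 - 22 ≡ 1; y = λ·(11 - 1) - 5 ≡ 18. → (1, 18)
double: tangent at (1, 18): λ = (3·1² + 5)/(2·18) ≡ 8/13. 13⁻¹ ≡ 16 (mod 23), so λ ≡ 8·16 ≡ 13.
  x = λ² - 1 - 1 = 169 - 2 ≡ 6; y = λ·(1 - 6) - 18 ≡ 9. → (6, 9)
add G: (6, 9) + (11, 5). λ = (5 - 9)/(11 - 6) ≡ 19/5 mod 23. 5⁻¹ ≡ 14 (mod 23) since 5·14 = 70 ≡ 1, so λ ≡ 13.
  x = λ² - 6 - 11 = 169 - 17 ≡ 14; y = λ·(6 - 14) - 9 ≡ 2. → (14, 2)
double: tangent at (14, 2): λ = (3·14² + 5)/(2·2) ≡ 18/4. 4⁻¹ ≡ 6 (mod 23), so λ ≡ 18·6 ≡ 16.
  x = λ² - 14 - 14 = 256 - 28 ≡ 21; y = λ·(14 - 21) - 2 ≡ 1. → (21, 1)
add G: (21, 1) + (11, 5). λ = (5 - 1)/(11 - 21) ≡ 4/13 mod 23. 13⁻¹ ≡ 16 (mod 23), so λ ≡ 18.
  x = λ² - 21 - 11 = 324 - 32 ≡ 16; y = λ·(21 - 16) - 1 ≡ 20. → (16, 20)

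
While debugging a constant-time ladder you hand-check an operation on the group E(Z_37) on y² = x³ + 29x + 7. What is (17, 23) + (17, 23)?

(28, 33)

tangent at (17, 23): λ = (3·17² + 29)/(2·23) ≡ 8/9. 9⁻¹ ≡ 33 (mod 37), so λ ≡ 8·33 ≡ 5.
  x = λ² - 17 - 17 = 25 - 34 ≡ 28; y = λ·(17 - 28) - 23 ≡ 33. → (28, 33)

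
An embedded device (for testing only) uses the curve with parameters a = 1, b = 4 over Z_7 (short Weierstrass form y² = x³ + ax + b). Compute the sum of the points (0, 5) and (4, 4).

(0, 5) + (4, 4). λ = (4 - 5)/(4 - 0) ≡ 6/4 mod 7. 4⁻¹ ≡ 2 (mod 7) since 4·2 = 8 ≡ 1, so λ ≡ 5.
  x = λ² - 0 - 4 = 25 - 4 ≡ 0; y = λ·(0 - 0) - 5 ≡ 2. → (0, 2)

(0, 2)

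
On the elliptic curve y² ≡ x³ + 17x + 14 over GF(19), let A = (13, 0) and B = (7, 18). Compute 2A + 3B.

First 2A:
Repeated addition: build up to 2A.
2A: (13, 0) + (13, 0): same x and y₁ ≡ -y₂, so the sum is ∞.
2A = ∞.
Next 3B:
Repeated addition: build up to 3B.
2B: tangent at (7, 18): λ = (3·7² + 17)/(2·18) ≡ 12/17. 17⁻¹ ≡ 9 (mod 19), so λ ≡ 12·9 ≡ 13.
  x = λ² - 7 - 7 = 169 - 14 ≡ 3; y = λ·(7 - 3) - 18 ≡ 15. → (3, 15)
3B: (3, 15) + (7, 18). λ = (18 - 15)/(7 - 3) ≡ 3/4 mod 19. 4⁻¹ ≡ 5 (mod 19) since 4·5 = 20 ≡ 1, so λ ≡ 15.
  x = λ² - 3 - 7 = 225 - 10 ≡ 6; y = λ·(3 - 6) - 15 ≡ 16. → (6, 16)
3B = (6, 16).
Finally 2A + 3B:
∞ + (6, 16) = (6, 16) (identity).

(6, 16)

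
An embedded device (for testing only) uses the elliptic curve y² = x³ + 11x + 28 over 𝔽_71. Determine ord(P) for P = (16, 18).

2P: tangent at (16, 18): λ = (3·16² + 11)/(2·18) ≡ 69/36. 36⁻¹ ≡ 2 (mod 71), so λ ≡ 69·2 ≡ 67.
  x = λ² - 16 - 16 = 4489 - 32 ≡ 55; y = λ·(16 - 55) - 18 ≡ 67. → (55, 67)
3P: (55, 67) + (16, 18). λ = (18 - 67)/(16 - 55) ≡ 22/32 mod 71. 32⁻¹ ≡ 20 (mod 71) since 32·20 = 640 ≡ 1, so λ ≡ 14.
  x = λ² - 55 - 16 = 196 - 71 ≡ 54; y = λ·(55 - 54) - 67 ≡ 18. → (54, 18)
4P: (54, 18) + (16, 18). λ = (18 - 18)/(16 - 54) ≡ 0/33 mod 71. 33⁻¹ ≡ 28 (mod 71), so λ ≡ 0.
  x = λ² - 54 - 16 = 0 - 70 ≡ 1; y = λ·(54 - 1) - 18 ≡ 53. → (1, 53)
5P: (1, 53) + (16, 18). λ = (18 - 53)/(16 - 1) ≡ 36/15 mod 71. 15⁻¹ ≡ 19 (mod 71) since 15·19 = 285 ≡ 1, so λ ≡ 45.
  x = λ² - 1 - 16 = 2025 - 17 ≡ 20; y = λ·(1 - 20) - 53 ≡ 15. → (20, 15)
6P: (20, 15) + (16, 18). λ = (18 - 15)/(16 - 20) ≡ 3/67 mod 71. 67⁻¹ ≡ 53 (mod 71), so λ ≡ 17.
  x = λ² - 20 - 16 = 289 - 36 ≡ 40; y = λ·(20 - 40) - 15 ≡ 0. → (40, 0)
7P: (40, 0) + (16, 18). λ = (18 - 0)/(16 - 40) ≡ 18/47 mod 71. 47⁻¹ ≡ 68 (mod 71), so λ ≡ 17.
  x = λ² - 40 - 16 = 289 - 56 ≡ 20; y = λ·(40 - 20) - 0 ≡ 56. → (20, 56)
8P: (20, 56) + (16, 18). λ = (18 - 56)/(16 - 20) ≡ 33/67 mod 71. 67⁻¹ ≡ 53 (mod 71) since 67·53 = 3551 ≡ 1, so λ ≡ 45.
  x = λ² - 20 - 16 = 2025 - 36 ≡ 1; y = λ·(20 - 1) - 56 ≡ 18. → (1, 18)
9P: (1, 18) + (16, 18). λ = (18 - 18)/(16 - 1) ≡ 0/15 mod 71. 15⁻¹ ≡ 19 (mod 71) since 15·19 = 285 ≡ 1, so λ ≡ 0.
  x = λ² - 1 - 16 = 0 - 17 ≡ 54; y = λ·(1 - 54) - 18 ≡ 53. → (54, 53)
10P: (54, 53) + (16, 18). λ = (18 - 53)/(16 - 54) ≡ 36/33 mod 71. 33⁻¹ ≡ 28 (mod 71), so λ ≡ 14.
  x = λ² - 54 - 16 = 196 - 70 ≡ 55; y = λ·(54 - 55) - 53 ≡ 4. → (55, 4)
11P: (55, 4) + (16, 18). λ = (18 - 4)/(16 - 55) ≡ 14/32 mod 71. 32⁻¹ ≡ 20 (mod 71) since 32·20 = 640 ≡ 1, so λ ≡ 67.
  x = λ² - 55 - 16 = 4489 - 71 ≡ 16; y = λ·(55 - 16) - 4 ≡ 53. → (16, 53)
12P: (16, 53) + (16, 18): same x and y₁ ≡ -y₂, so the sum is the point at infinity.
12P = the point at infinity, so the order is 12.

12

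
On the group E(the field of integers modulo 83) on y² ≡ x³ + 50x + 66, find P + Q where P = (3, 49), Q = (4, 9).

(16, 56)

(3, 49) + (4, 9). λ = (9 - 49)/(4 - 3) ≡ 43/1 mod 83. 1⁻¹ ≡ 1 (mod 83) since 1·1 = 1 ≡ 1, so λ ≡ 43.
  x = λ² - 3 - 4 = 1849 - 7 ≡ 16; y = λ·(3 - 16) - 49 ≡ 56. → (16, 56)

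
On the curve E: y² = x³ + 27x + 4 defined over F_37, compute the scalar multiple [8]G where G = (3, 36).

Repeated addition: build up to 8G.
2G: tangent at (3, 36): λ = (3·3² + 27)/(2·36) ≡ 17/35. 35⁻¹ ≡ 18 (mod 37) since 35·18 = 630 ≡ 1, so λ ≡ 17·18 ≡ 10.
  x = λ² - 3 - 3 = 100 - 6 ≡ 20; y = λ·(3 - 20) - 36 ≡ 16. → (20, 16)
3G: (20, 16) + (3, 36). λ = (36 - 16)/(3 - 20) ≡ 20/20 mod 37. 20⁻¹ ≡ 13 (mod 37) since 20·13 = 260 ≡ 1, so λ ≡ 1.
  x = λ² - 20 - 3 = 1 - 23 ≡ 15; y = λ·(20 - 15) - 16 ≡ 26. → (15, 26)
4G: (15, 26) + (3, 36). λ = (36 - 26)/(3 - 15) ≡ 10/25 mod 37. 25⁻¹ ≡ 3 (mod 37) since 25·3 = 75 ≡ 1, so λ ≡ 30.
  x = λ² - 15 - 3 = 900 - 18 ≡ 31; y = λ·(15 - 31) - 26 ≡ 12. → (31, 12)
5G: (31, 12) + (3, 36). λ = (36 - 12)/(3 - 31) ≡ 24/9 mod 37. 9⁻¹ ≡ 33 (mod 37), so λ ≡ 15.
  x = λ² - 31 - 3 = 225 - 34 ≡ 6; y = λ·(31 - 6) - 12 ≡ 30. → (6, 30)
6G: (6, 30) + (3, 36). λ = (36 - 30)/(3 - 6) ≡ 6/34 mod 37. 34⁻¹ ≡ 12 (mod 37), so λ ≡ 35.
  x = λ² - 6 - 3 = 1225 - 9 ≡ 32; y = λ·(6 - 32) - 30 ≡ 22. → (32, 22)
7G: (32, 22) + (3, 36). λ = (36 - 22)/(3 - 32) ≡ 14/8 mod 37. 8⁻¹ ≡ 14 (mod 37) since 8·14 = 112 ≡ 1, so λ ≡ 11.
  x = λ² - 32 - 3 = 121 - 35 ≡ 12; y = λ·(32 - 12) - 22 ≡ 13. → (12, 13)
8G: (12, 13) + (3, 36). λ = (36 - 13)/(3 - 12) ≡ 23/28 mod 37. 28⁻¹ ≡ 4 (mod 37), so λ ≡ 18.
  x = λ² - 12 - 3 = 324 - 15 ≡ 13; y = λ·(12 - 13) - 13 ≡ 6. → (13, 6)

(13, 6)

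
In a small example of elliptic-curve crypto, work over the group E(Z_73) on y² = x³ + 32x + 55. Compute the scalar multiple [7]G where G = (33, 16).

(19, 52)

Repeated addition: build up to 7G.
2G: tangent at (33, 16): λ = (3·33² + 32)/(2·16) ≡ 14/32. 32⁻¹ ≡ 16 (mod 73), so λ ≡ 14·16 ≡ 5.
  x = λ² - 33 - 33 = 25 - 66 ≡ 32; y = λ·(33 - 32) - 16 ≡ 62. → (32, 62)
3G: (32, 62) + (33, 16). λ = (16 - 62)/(33 - 32) ≡ 27/1 mod 73. 1⁻¹ ≡ 1 (mod 73), so λ ≡ 27.
  x = λ² - 32 - 33 = 729 - 65 ≡ 7; y = λ·(32 - 7) - 62 ≡ 29. → (7, 29)
4G: (7, 29) + (33, 16). λ = (16 - 29)/(33 - 7) ≡ 60/26 mod 73. 26⁻¹ ≡ 59 (mod 73) since 26·59 = 1534 ≡ 1, so λ ≡ 36.
  x = λ² - 7 - 33 = 1296 - 40 ≡ 15; y = λ·(7 - 15) - 29 ≡ 48. → (15, 48)
5G: (15, 48) + (33, 16). λ = (16 - 48)/(33 - 15) ≡ 41/18 mod 73. 18⁻¹ ≡ 69 (mod 73) since 18·69 = 1242 ≡ 1, so λ ≡ 55.
  x = λ² - 15 - 33 = 3025 - 48 ≡ 57; y = λ·(15 - 57) - 48 ≡ 51. → (57, 51)
6G: (57, 51) + (33, 16). λ = (16 - 51)/(33 - 57) ≡ 38/49 mod 73. 49⁻¹ ≡ 3 (mod 73), so λ ≡ 41.
  x = λ² - 57 - 33 = 1681 - 90 ≡ 58; y = λ·(57 - 58) - 51 ≡ 54. → (58, 54)
7G: (58, 54) + (33, 16). λ = (16 - 54)/(33 - 58) ≡ 35/48 mod 73. 48⁻¹ ≡ 35 (mod 73), so λ ≡ 57.
  x = λ² - 58 - 33 = 3249 - 91 ≡ 19; y = λ·(58 - 19) - 54 ≡ 52. → (19, 52)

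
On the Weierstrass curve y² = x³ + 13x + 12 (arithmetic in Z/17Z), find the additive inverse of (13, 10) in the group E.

(13, 7)

-(13, 10) = (13, -10 mod 17) = (13, 7).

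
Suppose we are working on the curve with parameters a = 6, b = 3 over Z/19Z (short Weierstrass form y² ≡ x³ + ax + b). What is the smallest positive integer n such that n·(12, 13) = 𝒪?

2P: tangent at (12, 13): λ = (3·12² + 6)/(2·13) ≡ 1/7. 7⁻¹ ≡ 11 (mod 19), so λ ≡ 1·11 ≡ 11.
  x = λ² - 12 - 12 = 121 - 24 ≡ 2; y = λ·(12 - 2) - 13 ≡ 2. → (2, 2)
3P: (2, 2) + (12, 13). λ = (13 - 2)/(12 - 2) ≡ 11/10 mod 19. 10⁻¹ ≡ 2 (mod 19) since 10·2 = 20 ≡ 1, so λ ≡ 3.
  x = λ² - 2 - 12 = 9 - 14 ≡ 14; y = λ·(2 - 14) - 2 ≡ 0. → (14, 0)
4P: (14, 0) + (12, 13). λ = (13 - 0)/(12 - 14) ≡ 13/17 mod 19. 17⁻¹ ≡ 9 (mod 19), so λ ≡ 3.
  x = λ² - 14 - 12 = 9 - 26 ≡ 2; y = λ·(14 - 2) - 0 ≡ 17. → (2, 17)
5P: (2, 17) + (12, 13). λ = (13 - 17)/(12 - 2) ≡ 15/10 mod 19. 10⁻¹ ≡ 2 (mod 19) since 10·2 = 20 ≡ 1, so λ ≡ 11.
  x = λ² - 2 - 12 = 121 - 14 ≡ 12; y = λ·(2 - 12) - 17 ≡ 6. → (12, 6)
6P: (12, 6) + (12, 13): same x and y₁ ≡ -y₂, so the sum is 𝒪.
6P = 𝒪, so the order is 6.

6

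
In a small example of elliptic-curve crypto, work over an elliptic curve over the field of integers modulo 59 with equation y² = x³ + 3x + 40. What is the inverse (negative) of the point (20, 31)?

-(20, 31) = (20, -31 mod 59) = (20, 28).

(20, 28)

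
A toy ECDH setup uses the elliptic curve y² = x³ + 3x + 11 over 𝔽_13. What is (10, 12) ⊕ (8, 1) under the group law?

(9, 0)

(10, 12) + (8, 1). λ = (1 - 12)/(8 - 10) ≡ 2/11 mod 13. 11⁻¹ ≡ 6 (mod 13) since 11·6 = 66 ≡ 1, so λ ≡ 12.
  x = λ² - 10 - 8 = 144 - 18 ≡ 9; y = λ·(10 - 9) - 12 ≡ 0. → (9, 0)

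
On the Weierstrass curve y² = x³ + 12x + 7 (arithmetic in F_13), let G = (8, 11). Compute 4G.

(5, 7)

Repeated addition: build up to 4G.
2G: tangent at (8, 11): λ = (3·8² + 12)/(2·11) ≡ 9/9. 9⁻¹ ≡ 3 (mod 13) since 9·3 = 27 ≡ 1, so λ ≡ 9·3 ≡ 1.
  x = λ² - 8 - 8 = 1 - 16 ≡ 11; y = λ·(8 - 11) - 11 ≡ 12. → (11, 12)
3G: (11, 12) + (8, 11). λ = (11 - 12)/(8 - 11) ≡ 12/10 mod 13. 10⁻¹ ≡ 4 (mod 13), so λ ≡ 9.
  x = λ² - 11 - 8 = 81 - 19 ≡ 10; y = λ·(11 - 10) - 12 ≡ 10. → (10, 10)
4G: (10, 10) + (8, 11). λ = (11 - 10)/(8 - 10) ≡ 1/11 mod 13. 11⁻¹ ≡ 6 (mod 13) since 11·6 = 66 ≡ 1, so λ ≡ 6.
  x = λ² - 10 - 8 = 36 - 18 ≡ 5; y = λ·(10 - 5) - 10 ≡ 7. → (5, 7)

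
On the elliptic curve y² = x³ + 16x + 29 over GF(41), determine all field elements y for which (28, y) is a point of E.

x³ + 16x + 29 = 22429 ≡ 2 (mod 41).
Square roots of 2 mod 41: 17 and 24 (since 17² = 289 ≡ 2).

17, 24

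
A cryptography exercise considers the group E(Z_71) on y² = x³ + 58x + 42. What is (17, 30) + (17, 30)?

tangent at (17, 30): λ = (3·17² + 58)/(2·30) ≡ 2/60. 60⁻¹ ≡ 58 (mod 71), so λ ≡ 2·58 ≡ 45.
  x = λ² - 17 - 17 = 2025 - 34 ≡ 3; y = λ·(17 - 3) - 30 ≡ 32. → (3, 32)

(3, 32)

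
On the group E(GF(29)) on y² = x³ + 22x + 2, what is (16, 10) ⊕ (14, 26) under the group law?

(16, 10) + (14, 26). λ = (26 - 10)/(14 - 16) ≡ 16/27 mod 29. 27⁻¹ ≡ 14 (mod 29) since 27·14 = 378 ≡ 1, so λ ≡ 21.
  x = λ² - 16 - 14 = 441 - 30 ≡ 5; y = λ·(16 - 5) - 10 ≡ 18. → (5, 18)

(5, 18)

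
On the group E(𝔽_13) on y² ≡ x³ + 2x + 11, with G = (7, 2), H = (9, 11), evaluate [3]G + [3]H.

O

First 3G:
Repeated addition: build up to 3G.
2G: tangent at (7, 2): λ = (3·7² + 2)/(2·2) ≡ 6/4. 4⁻¹ ≡ 10 (mod 13), so λ ≡ 6·10 ≡ 8.
  x = λ² - 7 - 7 = 64 - 14 ≡ 11; y = λ·(7 - 11) - 2 ≡ 5. → (11, 5)
3G: (11, 5) + (7, 2). λ = (2 - 5)/(7 - 11) ≡ 10/9 mod 13. 9⁻¹ ≡ 3 (mod 13), so λ ≡ 4.
  x = λ² - 11 - 7 = 16 - 18 ≡ 11; y = λ·(11 - 11) - 5 ≡ 8. → (11, 8)
3G = (11, 8).
Next 3H:
Repeated addition: build up to 3H.
2H: tangent at (9, 11): λ = (3·9² + 2)/(2·11) ≡ 11/9. 9⁻¹ ≡ 3 (mod 13), so λ ≡ 11·3 ≡ 7.
  x = λ² - 9 - 9 = 49 - 18 ≡ 5; y = λ·(9 - 5) - 11 ≡ 4. → (5, 4)
3H: (5, 4) + (9, 11). λ = (11 - 4)/(9 - 5) ≡ 7/4 mod 13. 4⁻¹ ≡ 10 (mod 13) since 4·10 = 40 ≡ 1, so λ ≡ 5.
  x = λ² - 5 - 9 = 25 - 14 ≡ 11; y = λ·(5 - 11) - 4 ≡ 5. → (11, 5)
3H = (11, 5).
Finally 3G + 3H:
(11, 8) + (11, 5): same x and y₁ ≡ -y₂, so the sum is O.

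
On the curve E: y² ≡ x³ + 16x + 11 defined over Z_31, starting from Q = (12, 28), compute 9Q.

(9, 4)

Repeated addition: build up to 9Q.
2Q: tangent at (12, 28): λ = (3·12² + 16)/(2·28) ≡ 14/25. 25⁻¹ ≡ 5 (mod 31), so λ ≡ 14·5 ≡ 8.
  x = λ² - 12 - 12 = 64 - 24 ≡ 9; y = λ·(12 - 9) - 28 ≡ 27. → (9, 27)
3Q: (9, 27) + (12, 28). λ = (28 - 27)/(12 - 9) ≡ 1/3 mod 31. 3⁻¹ ≡ 21 (mod 31) since 3·21 = 63 ≡ 1, so λ ≡ 21.
  x = λ² - 9 - 12 = 441 - 21 ≡ 17; y = λ·(9 - 17) - 27 ≡ 22. → (17, 22)
4Q: (17, 22) + (12, 28). λ = (28 - 22)/(12 - 17) ≡ 6/26 mod 31. 26⁻¹ ≡ 6 (mod 31), so λ ≡ 5.
  x = λ² - 17 - 12 = 25 - 29 ≡ 27; y = λ·(17 - 27) - 22 ≡ 21. → (27, 21)
5Q: (27, 21) + (12, 28). λ = (28 - 21)/(12 - 27) ≡ 7/16 mod 31. 16⁻¹ ≡ 2 (mod 31), so λ ≡ 14.
  x = λ² - 27 - 12 = 196 - 39 ≡ 2; y = λ·(27 - 2) - 21 ≡ 19. → (2, 19)
6Q: (2, 19) + (12, 28). λ = (28 - 19)/(12 - 2) ≡ 9/10 mod 31. 10⁻¹ ≡ 28 (mod 31) since 10·28 = 280 ≡ 1, so λ ≡ 4.
  x = λ² - 2 - 12 = 16 - 14 ≡ 2; y = λ·(2 - 2) - 19 ≡ 12. → (2, 12)
7Q: (2, 12) + (12, 28). λ = (28 - 12)/(12 - 2) ≡ 16/10 mod 31. 10⁻¹ ≡ 28 (mod 31), so λ ≡ 14.
  x = λ² - 2 - 12 = 196 - 14 ≡ 27; y = λ·(2 - 27) - 12 ≡ 10. → (27, 10)
8Q: (27, 10) + (12, 28). λ = (28 - 10)/(12 - 27) ≡ 18/16 mod 31. 16⁻¹ ≡ 2 (mod 31) since 16·2 = 32 ≡ 1, so λ ≡ 5.
  x = λ² - 27 - 12 = 25 - 39 ≡ 17; y = λ·(27 - 17) - 10 ≡ 9. → (17, 9)
9Q: (17, 9) + (12, 28). λ = (28 - 9)/(12 - 17) ≡ 19/26 mod 31. 26⁻¹ ≡ 6 (mod 31) since 26·6 = 156 ≡ 1, so λ ≡ 21.
  x = λ² - 17 - 12 = 441 - 29 ≡ 9; y = λ·(17 - 9) - 9 ≡ 4. → (9, 4)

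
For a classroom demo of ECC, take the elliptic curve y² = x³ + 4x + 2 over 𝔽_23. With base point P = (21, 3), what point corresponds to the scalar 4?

(4, 17)

Double-and-add on 4 = (100)₂. Start with P = (21, 3) for the leading 1-bit.
double: tangent at (21, 3): λ = (3·21² + 4)/(2·3) ≡ 16/6. 6⁻¹ ≡ 4 (mod 23) since 6·4 = 24 ≡ 1, so λ ≡ 16·4 ≡ 18.
  x = λ² - 21 - 21 = 324 - 42 ≡ 6; y = λ·(21 - 6) - 3 ≡ 14. → (6, 14)
double: tangent at (6, 14): λ = (3·6² + 4)/(2·14) ≡ 20/5. 5⁻¹ ≡ 14 (mod 23) since 5·14 = 70 ≡ 1, so λ ≡ 20·14 ≡ 4.
  x = λ² - 6 - 6 = 16 - 12 ≡ 4; y = λ·(6 - 4) - 14 ≡ 17. → (4, 17)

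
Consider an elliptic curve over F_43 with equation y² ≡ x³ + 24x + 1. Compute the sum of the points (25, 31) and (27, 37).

(0, 1)

(25, 31) + (27, 37). λ = (37 - 31)/(27 - 25) ≡ 6/2 mod 43. 2⁻¹ ≡ 22 (mod 43), so λ ≡ 3.
  x = λ² - 25 - 27 = 9 - 52 ≡ 0; y = λ·(25 - 0) - 31 ≡ 1. → (0, 1)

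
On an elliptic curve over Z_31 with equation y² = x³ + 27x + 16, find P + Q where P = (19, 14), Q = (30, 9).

(19, 14) + (30, 9). λ = (9 - 14)/(30 - 19) ≡ 26/11 mod 31. 11⁻¹ ≡ 17 (mod 31) since 11·17 = 187 ≡ 1, so λ ≡ 8.
  x = λ² - 19 - 30 = 64 - 49 ≡ 15; y = λ·(19 - 15) - 14 ≡ 18. → (15, 18)

(15, 18)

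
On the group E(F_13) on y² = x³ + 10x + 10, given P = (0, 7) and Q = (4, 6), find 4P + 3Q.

First 4P:
Double-and-add on 4 = (100)₂. Start with P = (0, 7) for the leading 1-bit.
double: tangent at (0, 7): λ = (3·0² + 10)/(2·7) ≡ 10/1. 1⁻¹ ≡ 1 (mod 13), so λ ≡ 10·1 ≡ 10.
  x = λ² - 0 - 0 = 100 - 0 ≡ 9; y = λ·(0 - 9) - 7 ≡ 7. → (9, 7)
double: tangent at (9, 7): λ = (3·9² + 10)/(2·7) ≡ 6/1. 1⁻¹ ≡ 1 (mod 13), so λ ≡ 6·1 ≡ 6.
  x = λ² - 9 - 9 = 36 - 18 ≡ 5; y = λ·(9 - 5) - 7 ≡ 4. → (5, 4)
4P = (5, 4).
Next 3Q:
Repeated addition: build up to 3Q.
2Q: tangent at (4, 6): λ = (3·4² + 10)/(2·6) ≡ 6/12. 12⁻¹ ≡ 12 (mod 13), so λ ≡ 6·12 ≡ 7.
  x = λ² - 4 - 4 = 49 - 8 ≡ 2; y = λ·(4 - 2) - 6 ≡ 8. → (2, 8)
3Q: (2, 8) + (4, 6). λ = (6 - 8)/(4 - 2) ≡ 11/2 mod 13. 2⁻¹ ≡ 7 (mod 13) since 2·7 = 14 ≡ 1, so λ ≡ 12.
  x = λ² - 2 - 4 = 144 - 6 ≡ 8; y = λ·(2 - 8) - 8 ≡ 11. → (8, 11)
3Q = (8, 11).
Finally 4P + 3Q:
(5, 4) + (8, 11). λ = (11 - 4)/(8 - 5) ≡ 7/3 mod 13. 3⁻¹ ≡ 9 (mod 13) since 3·9 = 27 ≡ 1, so λ ≡ 11.
  x = λ² - 5 - 8 = 121 - 13 ≡ 4; y = λ·(5 - 4) - 4 ≡ 7. → (4, 7)

(4, 7)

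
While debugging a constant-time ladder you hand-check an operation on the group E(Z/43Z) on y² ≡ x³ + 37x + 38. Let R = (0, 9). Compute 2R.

(24, 42)

tangent at (0, 9): λ = (3·0² + 37)/(2·9) ≡ 37/18. 18⁻¹ ≡ 12 (mod 43), so λ ≡ 37·12 ≡ 14.
  x = λ² - 0 - 0 = 196 - 0 ≡ 24; y = λ·(0 - 24) - 9 ≡ 42. → (24, 42)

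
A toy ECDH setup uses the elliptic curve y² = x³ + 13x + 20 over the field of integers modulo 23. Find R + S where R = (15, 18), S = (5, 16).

(15, 5)

(15, 18) + (5, 16). λ = (16 - 18)/(5 - 15) ≡ 21/13 mod 23. 13⁻¹ ≡ 16 (mod 23), so λ ≡ 14.
  x = λ² - 15 - 5 = 196 - 20 ≡ 15; y = λ·(15 - 15) - 18 ≡ 5. → (15, 5)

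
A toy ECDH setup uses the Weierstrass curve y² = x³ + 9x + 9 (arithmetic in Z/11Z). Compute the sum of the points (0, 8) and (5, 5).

(0, 8) + (5, 5). λ = (5 - 8)/(5 - 0) ≡ 8/5 mod 11. 5⁻¹ ≡ 9 (mod 11), so λ ≡ 6.
  x = λ² - 0 - 5 = 36 - 5 ≡ 9; y = λ·(0 - 9) - 8 ≡ 4. → (9, 4)

(9, 4)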